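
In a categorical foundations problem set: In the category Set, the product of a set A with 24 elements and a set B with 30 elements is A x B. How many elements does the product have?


In Set, the product A x B is the Cartesian product.
By the universal property, |A x B| = |A| * |B|.
|A x B| = 24 * 30 = 720

720


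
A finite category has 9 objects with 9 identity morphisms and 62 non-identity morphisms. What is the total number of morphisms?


Each object has an identity morphism, giving 9 identities.
Adding the 62 non-identity morphisms:
Total = 9 + 62 = 71

71


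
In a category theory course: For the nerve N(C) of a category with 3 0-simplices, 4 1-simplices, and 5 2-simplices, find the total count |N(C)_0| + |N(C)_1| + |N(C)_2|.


The 2-skeleton of the nerve N(C) consists of simplices in dimensions 0, 1, 2:
  |N(C)_0| = 3 (objects)
  |N(C)_1| = 4 (morphisms)
  |N(C)_2| = 5 (composable pairs)
Total = 3 + 4 + 5 = 12

12


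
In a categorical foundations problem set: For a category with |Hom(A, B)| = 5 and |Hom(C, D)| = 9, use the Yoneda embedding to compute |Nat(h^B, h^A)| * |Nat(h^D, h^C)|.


By the Yoneda lemma, Nat(h^B, h^A) is isomorphic to Hom(A, B),
so |Nat(h^B, h^A)| = |Hom(A, B)| and |Nat(h^D, h^C)| = |Hom(C, D)|.
|Hom(A, B)| = 5, |Hom(C, D)| = 9.
|Nat(h^B, h^A) x Nat(h^D, h^C)| = 5 * 9 = 45

45


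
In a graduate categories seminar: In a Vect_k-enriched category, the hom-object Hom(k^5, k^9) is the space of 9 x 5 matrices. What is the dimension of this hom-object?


In Vect-enriched categories, Hom(k^n, k^m) is the space of m x n matrices.
dim(Hom(k^5, k^9)) = 9 * 5 = 45

45


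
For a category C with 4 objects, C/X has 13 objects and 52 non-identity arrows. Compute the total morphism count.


In the slice category C/X, objects are morphisms to X.
Identity morphisms: 13 (one per object of C/X).
Non-identity morphisms: 52.
Total = 13 + 52 = 65

65


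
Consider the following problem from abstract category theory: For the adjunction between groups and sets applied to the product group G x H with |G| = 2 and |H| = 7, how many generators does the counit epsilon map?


The counit epsilon_K: F(U(K)) -> K of the Free-Forgetful adjunction
maps |K| generators of F(U(K)) into K. For K = G x H (the product group),
|G x H| = |G| * |H|.
Total generators mapped = 2 * 7 = 14.

14


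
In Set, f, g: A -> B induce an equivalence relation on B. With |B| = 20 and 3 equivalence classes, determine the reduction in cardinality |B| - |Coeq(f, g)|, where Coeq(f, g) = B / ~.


The coequalizer Coeq(f, g) = B / ~ has one element per equivalence class.
|B| = 20, |Coeq(f, g)| = 3.
|B| - |Coeq(f, g)| = 20 - 3 = 17.

17


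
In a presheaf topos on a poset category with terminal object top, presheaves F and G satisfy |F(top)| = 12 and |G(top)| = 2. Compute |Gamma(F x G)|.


Global sections of a presheaf on a poset with terminal top satisfy
Gamma(H) ~ H(top). Presheaves admit pointwise products, so
(F x G)(top) = F(top) x G(top) (Cartesian product).
|Gamma(F x G)| = |F(top)| * |G(top)| = 12 * 2 = 24.

24


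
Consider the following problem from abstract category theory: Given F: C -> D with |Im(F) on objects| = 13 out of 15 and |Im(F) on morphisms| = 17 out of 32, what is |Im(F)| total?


The image of F consists of distinct objects and distinct morphisms.
|Im(F)| on objects = 13
|Im(F)| on morphisms = 17
Total image cardinality = 13 + 17 = 30

30


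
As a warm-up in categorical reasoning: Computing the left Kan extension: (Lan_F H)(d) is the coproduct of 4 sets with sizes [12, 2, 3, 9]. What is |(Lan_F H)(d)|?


Pointwise, the left Kan extension (Lan_F H)(d) is the colimit, indexed
by the comma category (F downarrow d), of H composed with the
projection (F downarrow d) -> C. Here that colimit is given
as a coproduct (disjoint union) of sets, so its cardinality is the
sum of the sizes of the summands.
Coproduct of sets with sizes: 12 + 2 + 3 + 9
= 26

26


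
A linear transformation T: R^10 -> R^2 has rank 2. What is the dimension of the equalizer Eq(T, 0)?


The equalizer of f and the zero map is ker(f).
By the rank-nullity theorem: dim(ker(f)) = dim(domain) - rank(f).
dim(ker(f)) = 10 - 2 = 8

8


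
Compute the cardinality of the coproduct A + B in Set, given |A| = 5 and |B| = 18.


In Set, the coproduct A + B is the disjoint union.
|A + B| = |A| + |B| = 5 + 18 = 23

23


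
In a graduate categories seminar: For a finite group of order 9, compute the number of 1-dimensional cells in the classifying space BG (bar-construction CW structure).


In the bar-construction CW model of BG, the n-cells are indexed by
n-tuples [g_1|...|g_n] of non-identity elements of G (degenerate
simplices with some g_i = e do not contribute cells), so there are
(|G| - 1)^n n-cells.
For dim = 1 with |G| = 9:
cells = (9 - 1)^1 = 8^1 = 8

8


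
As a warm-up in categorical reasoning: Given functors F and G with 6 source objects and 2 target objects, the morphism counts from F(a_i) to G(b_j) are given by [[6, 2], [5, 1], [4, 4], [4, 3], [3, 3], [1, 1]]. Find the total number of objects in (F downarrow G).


Objects of (F downarrow G) are triples (a, b, h: F(a)->G(b)).
The count equals the sum of all entries in the hom-matrix.
sum(row 0) = 8
sum(row 1) = 6
sum(row 2) = 8
sum(row 3) = 7
sum(row 4) = 6
sum(row 5) = 2
Grand total = 37

37


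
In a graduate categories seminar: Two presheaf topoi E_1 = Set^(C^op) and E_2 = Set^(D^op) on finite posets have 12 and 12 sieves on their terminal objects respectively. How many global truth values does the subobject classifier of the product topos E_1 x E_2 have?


In a product of presheaf topoi E_1 x E_2, the subobject classifier
is Omega = Omega_1 x Omega_2 (componentwise), so
|Omega(top)| = |Omega_1(top_1)| * |Omega_2(top_2)|.
= 12 * 12 = 144.

144


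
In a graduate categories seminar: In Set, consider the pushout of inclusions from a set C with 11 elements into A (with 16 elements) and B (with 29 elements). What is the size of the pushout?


The pushout A +_C B identifies the images of C in A and B.
|A +_C B| = |A| + |B| - |C| (for injections).
= 16 + 29 - 11 = 34

34


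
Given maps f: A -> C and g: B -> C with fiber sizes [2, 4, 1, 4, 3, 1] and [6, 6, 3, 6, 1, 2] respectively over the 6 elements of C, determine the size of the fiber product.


The pullback A x_C B consists of pairs (a, b) with f(a) = g(b).
For each element c in C, the fiber product has |f^-1(c)| * |g^-1(c)| elements.
Summing over C: 2 * 6 + 4 * 6 + 1 * 3 + 4 * 6 + 3 * 1 + 1 * 2
= 12 + 24 + 3 + 24 + 3 + 2 = 68

68


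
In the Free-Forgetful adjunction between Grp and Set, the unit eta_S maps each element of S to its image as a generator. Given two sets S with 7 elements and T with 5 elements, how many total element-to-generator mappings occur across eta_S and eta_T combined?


The unit eta_X: X -> U(F(X)) of the Free-Forgetful adjunction
maps each element of X to a generator of F(X). For X = S + T (disjoint
union in Set), |S + T| = |S| + |T|.
Total mappings = 7 + 5 = 12.

12


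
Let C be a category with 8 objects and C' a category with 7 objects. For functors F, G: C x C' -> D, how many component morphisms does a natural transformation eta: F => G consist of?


A natural transformation eta: F => G assigns one component morphism per
object of the domain category.
The domain is the product category C x C', so
|Ob(C x C')| = |Ob(C)| * |Ob(C')| = 8 * 7 = 56.
Therefore eta has 56 component morphisms.

56


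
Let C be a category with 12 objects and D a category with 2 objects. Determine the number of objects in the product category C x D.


The product category C x D has objects that are pairs (c, d).
Number of pairs = |Ob(C)| * |Ob(D)| = 12 * 2 = 24

24


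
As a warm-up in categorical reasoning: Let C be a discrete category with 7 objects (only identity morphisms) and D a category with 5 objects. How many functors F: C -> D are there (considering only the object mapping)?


A functor from a discrete category C to D is determined by
where each object maps. Each of the 7 objects of C can map
to any of the 5 objects of D independently.
Number of functors = 5^7 = 78125

78125


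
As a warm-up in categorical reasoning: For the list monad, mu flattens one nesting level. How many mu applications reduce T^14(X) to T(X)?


Each application of mu: T^2 -> T removes one layer of nesting.
Starting at depth 14 (i.e., T^14(X)), we need to reach T(X).
Number of mu applications = 14 - 1 = 13

13


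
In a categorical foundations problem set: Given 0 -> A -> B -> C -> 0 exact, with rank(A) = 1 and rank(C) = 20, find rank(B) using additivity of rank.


For a short exact sequence 0 -> A -> B -> C -> 0,
rank is additive: rank(B) = rank(A) + rank(C).
rank(B) = 1 + 20 = 21

21


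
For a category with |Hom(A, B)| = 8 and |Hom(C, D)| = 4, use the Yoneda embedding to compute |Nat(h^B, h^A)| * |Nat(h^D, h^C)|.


By the Yoneda lemma, Nat(h^B, h^A) is isomorphic to Hom(A, B),
so |Nat(h^B, h^A)| = |Hom(A, B)| and |Nat(h^D, h^C)| = |Hom(C, D)|.
|Hom(A, B)| = 8, |Hom(C, D)| = 4.
|Nat(h^B, h^A) x Nat(h^D, h^C)| = 8 * 4 = 32

32


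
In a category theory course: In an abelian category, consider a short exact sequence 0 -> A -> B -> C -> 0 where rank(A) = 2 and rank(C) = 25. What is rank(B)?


For a short exact sequence 0 -> A -> B -> C -> 0,
rank is additive: rank(B) = rank(A) + rank(C).
rank(B) = 2 + 25 = 27

27


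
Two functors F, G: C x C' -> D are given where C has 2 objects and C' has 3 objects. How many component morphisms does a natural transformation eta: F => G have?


A natural transformation eta: F => G assigns one component morphism per
object of the domain category.
The domain is the product category C x C', so
|Ob(C x C')| = |Ob(C)| * |Ob(C')| = 2 * 3 = 6.
Therefore eta has 6 component morphisms.

6


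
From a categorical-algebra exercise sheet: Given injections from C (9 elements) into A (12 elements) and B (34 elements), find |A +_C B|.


The pushout A +_C B identifies the images of C in A and B.
|A +_C B| = |A| + |B| - |C| (for injections).
= 12 + 34 - 9 = 37

37


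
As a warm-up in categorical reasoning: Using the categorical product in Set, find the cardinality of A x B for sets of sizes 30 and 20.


In Set, the product A x B is the Cartesian product.
By the universal property, |A x B| = |A| * |B|.
|A x B| = 30 * 20 = 600

600


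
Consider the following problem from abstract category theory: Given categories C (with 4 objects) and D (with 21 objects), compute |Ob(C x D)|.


The product category C x D has objects that are pairs (c, d).
Number of pairs = |Ob(C)| * |Ob(D)| = 4 * 21 = 84

84


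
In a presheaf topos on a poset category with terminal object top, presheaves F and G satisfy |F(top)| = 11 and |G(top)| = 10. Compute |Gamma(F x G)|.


Global sections of a presheaf on a poset with terminal top satisfy
Gamma(H) ~ H(top). Presheaves admit pointwise products, so
(F x G)(top) = F(top) x G(top) (Cartesian product).
|Gamma(F x G)| = |F(top)| * |G(top)| = 11 * 10 = 110.

110


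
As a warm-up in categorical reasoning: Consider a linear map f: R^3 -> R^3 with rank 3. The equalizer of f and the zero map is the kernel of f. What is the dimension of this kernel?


The equalizer of f and the zero map is ker(f).
By the rank-nullity theorem: dim(ker(f)) = dim(domain) - rank(f).
dim(ker(f)) = 3 - 3 = 0

0


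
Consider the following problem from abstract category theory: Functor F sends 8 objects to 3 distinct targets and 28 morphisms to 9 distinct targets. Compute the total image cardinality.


The image of F consists of distinct objects and distinct morphisms.
|Im(F)| on objects = 3
|Im(F)| on morphisms = 9
Total image cardinality = 3 + 9 = 12

12


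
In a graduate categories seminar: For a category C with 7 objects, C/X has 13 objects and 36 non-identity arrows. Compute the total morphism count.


In the slice category C/X, objects are morphisms to X.
Identity morphisms: 13 (one per object of C/X).
Non-identity morphisms: 36.
Total = 13 + 36 = 49

49


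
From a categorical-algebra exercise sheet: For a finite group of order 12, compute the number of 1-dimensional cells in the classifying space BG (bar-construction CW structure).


In the bar-construction CW model of BG, the n-cells are indexed by
n-tuples [g_1|...|g_n] of non-identity elements of G (degenerate
simplices with some g_i = e do not contribute cells), so there are
(|G| - 1)^n n-cells.
For dim = 1 with |G| = 12:
cells = (12 - 1)^1 = 11^1 = 11

11


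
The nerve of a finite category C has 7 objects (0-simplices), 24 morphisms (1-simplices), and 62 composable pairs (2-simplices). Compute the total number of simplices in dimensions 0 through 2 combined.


The 2-skeleton of the nerve N(C) consists of simplices in dimensions 0, 1, 2:
  |N(C)_0| = 7 (objects)
  |N(C)_1| = 24 (morphisms)
  |N(C)_2| = 62 (composable pairs)
Total = 7 + 24 + 62 = 93

93


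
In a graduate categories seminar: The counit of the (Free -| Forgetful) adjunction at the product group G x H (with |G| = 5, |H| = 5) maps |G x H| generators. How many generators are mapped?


The counit epsilon_K: F(U(K)) -> K of the Free-Forgetful adjunction
maps |K| generators of F(U(K)) into K. For K = G x H (the product group),
|G x H| = |G| * |H|.
Total generators mapped = 5 * 5 = 25.

25


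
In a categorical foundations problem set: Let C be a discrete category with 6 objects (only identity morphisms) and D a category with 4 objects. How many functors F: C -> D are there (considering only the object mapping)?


A functor from a discrete category C to D is determined by
where each object maps. Each of the 6 objects of C can map
to any of the 4 objects of D independently.
Number of functors = 4^6 = 4096

4096


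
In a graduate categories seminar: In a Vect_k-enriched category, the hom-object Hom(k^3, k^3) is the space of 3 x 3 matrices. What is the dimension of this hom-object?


In Vect-enriched categories, Hom(k^n, k^m) is the space of m x n matrices.
dim(Hom(k^3, k^3)) = 3 * 3 = 9

9


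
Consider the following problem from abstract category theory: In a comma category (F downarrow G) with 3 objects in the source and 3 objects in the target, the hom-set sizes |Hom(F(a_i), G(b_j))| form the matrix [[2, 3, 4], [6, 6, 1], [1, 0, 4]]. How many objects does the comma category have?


Objects of (F downarrow G) are triples (a, b, h: F(a)->G(b)).
The count equals the sum of all entries in the hom-matrix.
sum(row 0) = 9
sum(row 1) = 13
sum(row 2) = 5
Grand total = 27

27


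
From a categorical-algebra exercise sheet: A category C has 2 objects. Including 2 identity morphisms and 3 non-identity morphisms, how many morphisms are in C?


Each object has an identity morphism, giving 2 identities.
Adding the 3 non-identity morphisms:
Total = 2 + 3 = 5

5


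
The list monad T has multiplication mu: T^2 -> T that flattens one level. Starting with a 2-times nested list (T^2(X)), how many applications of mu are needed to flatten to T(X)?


Each application of mu: T^2 -> T removes one layer of nesting.
Starting at depth 2 (i.e., T^2(X)), we need to reach T(X).
Number of mu applications = 2 - 1 = 1

1


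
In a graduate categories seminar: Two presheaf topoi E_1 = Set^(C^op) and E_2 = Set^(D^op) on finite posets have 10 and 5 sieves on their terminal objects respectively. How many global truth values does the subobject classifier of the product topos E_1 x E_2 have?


In a product of presheaf topoi E_1 x E_2, the subobject classifier
is Omega = Omega_1 x Omega_2 (componentwise), so
|Omega(top)| = |Omega_1(top_1)| * |Omega_2(top_2)|.
= 10 * 5 = 50.

50


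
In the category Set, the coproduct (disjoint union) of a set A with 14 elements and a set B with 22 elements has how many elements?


In Set, the coproduct A + B is the disjoint union.
|A + B| = |A| + |B| = 14 + 22 = 36

36


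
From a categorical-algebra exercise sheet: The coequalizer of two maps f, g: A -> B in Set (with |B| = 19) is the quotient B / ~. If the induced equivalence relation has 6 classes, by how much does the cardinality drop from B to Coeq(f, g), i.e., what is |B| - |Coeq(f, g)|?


The coequalizer Coeq(f, g) = B / ~ has one element per equivalence class.
|B| = 19, |Coeq(f, g)| = 6.
|B| - |Coeq(f, g)| = 19 - 6 = 13.

13


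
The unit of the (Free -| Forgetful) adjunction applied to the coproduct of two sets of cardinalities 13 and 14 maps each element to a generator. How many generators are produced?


The unit eta_X: X -> U(F(X)) of the Free-Forgetful adjunction
maps each element of X to a generator of F(X). For X = S + T (disjoint
union in Set), |S + T| = |S| + |T|.
Total mappings = 13 + 14 = 27.

27


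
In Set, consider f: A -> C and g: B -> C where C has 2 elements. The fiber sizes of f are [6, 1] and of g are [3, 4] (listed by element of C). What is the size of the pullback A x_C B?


The pullback A x_C B consists of pairs (a, b) with f(a) = g(b).
For each element c in C, the fiber product has |f^-1(c)| * |g^-1(c)| elements.
Summing over C: 6 * 3 + 1 * 4
= 18 + 4 = 22

22


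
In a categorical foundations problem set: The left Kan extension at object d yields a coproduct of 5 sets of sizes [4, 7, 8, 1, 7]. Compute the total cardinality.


Pointwise, the left Kan extension (Lan_F H)(d) is the colimit, indexed
by the comma category (F downarrow d), of H composed with the
projection (F downarrow d) -> C. Here that colimit is given
as a coproduct (disjoint union) of sets, so its cardinality is the
sum of the sizes of the summands.
Coproduct of sets with sizes: 4 + 7 + 8 + 1 + 7
= 27

27


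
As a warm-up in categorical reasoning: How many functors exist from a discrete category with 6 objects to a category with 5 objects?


A functor from a discrete category C to D is determined by
where each object maps. Each of the 6 objects of C can map
to any of the 5 objects of D independently.
Number of functors = 5^6 = 15625

15625


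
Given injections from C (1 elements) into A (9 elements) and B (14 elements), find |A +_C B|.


The pushout A +_C B identifies the images of C in A and B.
|A +_C B| = |A| + |B| - |C| (for injections).
= 9 + 14 - 1 = 22

22


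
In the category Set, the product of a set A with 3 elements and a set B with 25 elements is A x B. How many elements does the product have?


In Set, the product A x B is the Cartesian product.
By the universal property, |A x B| = |A| * |B|.
|A x B| = 3 * 25 = 75

75


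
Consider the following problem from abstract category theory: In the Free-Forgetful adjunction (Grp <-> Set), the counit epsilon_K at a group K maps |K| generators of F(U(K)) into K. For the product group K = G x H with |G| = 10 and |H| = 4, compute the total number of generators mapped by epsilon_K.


The counit epsilon_K: F(U(K)) -> K of the Free-Forgetful adjunction
maps |K| generators of F(U(K)) into K. For K = G x H (the product group),
|G x H| = |G| * |H|.
Total generators mapped = 10 * 4 = 40.

40


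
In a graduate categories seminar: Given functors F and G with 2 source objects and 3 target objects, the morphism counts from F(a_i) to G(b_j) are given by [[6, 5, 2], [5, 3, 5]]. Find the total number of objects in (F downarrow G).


Objects of (F downarrow G) are triples (a, b, h: F(a)->G(b)).
The count equals the sum of all entries in the hom-matrix.
sum(row 0) = 13
sum(row 1) = 13
Grand total = 26

26


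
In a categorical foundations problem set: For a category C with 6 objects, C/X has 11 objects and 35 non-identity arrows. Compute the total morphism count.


In the slice category C/X, objects are morphisms to X.
Identity morphisms: 11 (one per object of C/X).
Non-identity morphisms: 35.
Total = 11 + 35 = 46

46


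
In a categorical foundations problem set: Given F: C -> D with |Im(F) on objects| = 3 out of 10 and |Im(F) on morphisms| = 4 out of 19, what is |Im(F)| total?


The image of F consists of distinct objects and distinct morphisms.
|Im(F)| on objects = 3
|Im(F)| on morphisms = 4
Total image cardinality = 3 + 4 = 7

7


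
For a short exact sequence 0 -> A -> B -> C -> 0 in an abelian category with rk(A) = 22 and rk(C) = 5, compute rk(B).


For a short exact sequence 0 -> A -> B -> C -> 0,
rank is additive: rank(B) = rank(A) + rank(C).
rank(B) = 22 + 5 = 27

27


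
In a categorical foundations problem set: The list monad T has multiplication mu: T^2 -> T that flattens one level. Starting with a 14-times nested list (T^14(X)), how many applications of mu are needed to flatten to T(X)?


Each application of mu: T^2 -> T removes one layer of nesting.
Starting at depth 14 (i.e., T^14(X)), we need to reach T(X).
Number of mu applications = 14 - 1 = 13

13


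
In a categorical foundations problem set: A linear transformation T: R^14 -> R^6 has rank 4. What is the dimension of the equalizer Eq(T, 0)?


The equalizer of f and the zero map is ker(f).
By the rank-nullity theorem: dim(ker(f)) = dim(domain) - rank(f).
dim(ker(f)) = 14 - 4 = 10

10


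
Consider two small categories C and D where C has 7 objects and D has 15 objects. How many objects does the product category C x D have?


The product category C x D has objects that are pairs (c, d).
Number of pairs = |Ob(C)| * |Ob(D)| = 7 * 15 = 105

105


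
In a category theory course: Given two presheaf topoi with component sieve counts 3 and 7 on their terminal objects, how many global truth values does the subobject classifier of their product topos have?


In a product of presheaf topoi E_1 x E_2, the subobject classifier
is Omega = Omega_1 x Omega_2 (componentwise), so
|Omega(top)| = |Omega_1(top_1)| * |Omega_2(top_2)|.
= 3 * 7 = 21.

21


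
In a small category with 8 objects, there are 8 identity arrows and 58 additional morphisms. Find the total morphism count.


Each object has an identity morphism, giving 8 identities.
Adding the 58 non-identity morphisms:
Total = 8 + 58 = 66

66


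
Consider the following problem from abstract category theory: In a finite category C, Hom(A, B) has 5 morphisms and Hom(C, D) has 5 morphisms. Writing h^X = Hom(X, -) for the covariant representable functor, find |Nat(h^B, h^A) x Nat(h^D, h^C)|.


By the Yoneda lemma, Nat(h^B, h^A) is isomorphic to Hom(A, B),
so |Nat(h^B, h^A)| = |Hom(A, B)| and |Nat(h^D, h^C)| = |Hom(C, D)|.
|Hom(A, B)| = 5, |Hom(C, D)| = 5.
|Nat(h^B, h^A) x Nat(h^D, h^C)| = 5 * 5 = 25

25


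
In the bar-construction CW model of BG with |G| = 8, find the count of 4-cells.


In the bar-construction CW model of BG, the n-cells are indexed by
n-tuples [g_1|...|g_n] of non-identity elements of G (degenerate
simplices with some g_i = e do not contribute cells), so there are
(|G| - 1)^n n-cells.
For dim = 4 with |G| = 8:
cells = (8 - 1)^4 = 7^4 = 2401

2401


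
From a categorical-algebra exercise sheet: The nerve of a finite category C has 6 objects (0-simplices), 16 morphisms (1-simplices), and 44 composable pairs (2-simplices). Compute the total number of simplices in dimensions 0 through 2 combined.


The 2-skeleton of the nerve N(C) consists of simplices in dimensions 0, 1, 2:
  |N(C)_0| = 6 (objects)
  |N(C)_1| = 16 (morphisms)
  |N(C)_2| = 44 (composable pairs)
Total = 6 + 16 + 44 = 66

66


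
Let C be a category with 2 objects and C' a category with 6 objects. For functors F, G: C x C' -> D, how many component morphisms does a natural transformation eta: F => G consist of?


A natural transformation eta: F => G assigns one component morphism per
object of the domain category.
The domain is the product category C x C', so
|Ob(C x C')| = |Ob(C)| * |Ob(C')| = 2 * 6 = 12.
Therefore eta has 12 component morphisms.

12


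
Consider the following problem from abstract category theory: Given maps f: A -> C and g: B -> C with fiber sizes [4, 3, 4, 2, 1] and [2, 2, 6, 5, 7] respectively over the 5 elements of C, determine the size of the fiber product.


The pullback A x_C B consists of pairs (a, b) with f(a) = g(b).
For each element c in C, the fiber product has |f^-1(c)| * |g^-1(c)| elements.
Summing over C: 4 * 2 + 3 * 2 + 4 * 6 + 2 * 5 + 1 * 7
= 8 + 6 + 24 + 10 + 7 = 55

55


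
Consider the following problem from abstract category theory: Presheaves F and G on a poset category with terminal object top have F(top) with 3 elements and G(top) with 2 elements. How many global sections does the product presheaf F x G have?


Global sections of a presheaf on a poset with terminal top satisfy
Gamma(H) ~ H(top). Presheaves admit pointwise products, so
(F x G)(top) = F(top) x G(top) (Cartesian product).
|Gamma(F x G)| = |F(top)| * |G(top)| = 3 * 2 = 6.

6


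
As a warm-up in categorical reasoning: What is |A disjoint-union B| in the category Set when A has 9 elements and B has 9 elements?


In Set, the coproduct A + B is the disjoint union.
|A + B| = |A| + |B| = 9 + 9 = 18

18


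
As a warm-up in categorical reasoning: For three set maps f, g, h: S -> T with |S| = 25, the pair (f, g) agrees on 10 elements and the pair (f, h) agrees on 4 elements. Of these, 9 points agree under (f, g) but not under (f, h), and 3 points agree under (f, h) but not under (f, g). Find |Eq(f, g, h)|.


Eq(f, g, h) is the triple-agreement set: points in S where all three
maps take the same value. Using inclusion-exclusion on the pairwise data:
Pair (f, g) agrees on 10 points; pair (f, h) on 4 points.
Points agreeing under (f, g) but not (f, h) = 9; under (f, h) but not (f, g) = 3.
Triple-agreement = agreement-in-(f, g) minus points that agree under (f, g) but not (f, h):
|Eq(f, g, h)| = 10 - 9 = 1
(cross-check via (f, h): 4 - 3 = 1.)

1


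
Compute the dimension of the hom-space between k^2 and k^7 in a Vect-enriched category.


In Vect-enriched categories, Hom(k^n, k^m) is the space of m x n matrices.
dim(Hom(k^2, k^7)) = 7 * 2 = 14

14


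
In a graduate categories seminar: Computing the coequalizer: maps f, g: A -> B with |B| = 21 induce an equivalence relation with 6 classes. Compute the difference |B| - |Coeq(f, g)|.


The coequalizer Coeq(f, g) = B / ~ has one element per equivalence class.
|B| = 21, |Coeq(f, g)| = 6.
|B| - |Coeq(f, g)| = 21 - 6 = 15.

15


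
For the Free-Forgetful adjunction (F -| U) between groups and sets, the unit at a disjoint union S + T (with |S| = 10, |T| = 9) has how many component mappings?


The unit eta_X: X -> U(F(X)) of the Free-Forgetful adjunction
maps each element of X to a generator of F(X). For X = S + T (disjoint
union in Set), |S + T| = |S| + |T|.
Total mappings = 10 + 9 = 19.

19


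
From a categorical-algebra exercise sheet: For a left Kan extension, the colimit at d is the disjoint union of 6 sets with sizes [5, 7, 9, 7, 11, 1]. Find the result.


Pointwise, the left Kan extension (Lan_F H)(d) is the colimit, indexed
by the comma category (F downarrow d), of H composed with the
projection (F downarrow d) -> C. Here that colimit is given
as a coproduct (disjoint union) of sets, so its cardinality is the
sum of the sizes of the summands.
Coproduct of sets with sizes: 5 + 7 + 9 + 7 + 11 + 1
= 40

40


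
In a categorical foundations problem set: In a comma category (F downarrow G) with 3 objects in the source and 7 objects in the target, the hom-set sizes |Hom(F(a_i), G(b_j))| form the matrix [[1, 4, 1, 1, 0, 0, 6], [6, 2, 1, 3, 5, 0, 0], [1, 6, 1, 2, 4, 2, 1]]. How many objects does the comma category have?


Objects of (F downarrow G) are triples (a, b, h: F(a)->G(b)).
The count equals the sum of all entries in the hom-matrix.
sum(row 0) = 13
sum(row 1) = 17
sum(row 2) = 17
Grand total = 47

47


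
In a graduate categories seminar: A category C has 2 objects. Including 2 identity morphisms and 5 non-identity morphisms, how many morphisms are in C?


Each object has an identity morphism, giving 2 identities.
Adding the 5 non-identity morphisms:
Total = 2 + 5 = 7

7


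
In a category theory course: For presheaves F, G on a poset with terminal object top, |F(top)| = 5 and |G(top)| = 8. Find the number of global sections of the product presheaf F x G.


Global sections of a presheaf on a poset with terminal top satisfy
Gamma(H) ~ H(top). Presheaves admit pointwise products, so
(F x G)(top) = F(top) x G(top) (Cartesian product).
|Gamma(F x G)| = |F(top)| * |G(top)| = 5 * 8 = 40.

40


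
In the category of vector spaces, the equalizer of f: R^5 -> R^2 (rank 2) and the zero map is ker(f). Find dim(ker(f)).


The equalizer of f and the zero map is ker(f).
By the rank-nullity theorem: dim(ker(f)) = dim(domain) - rank(f).
dim(ker(f)) = 5 - 2 = 3

3


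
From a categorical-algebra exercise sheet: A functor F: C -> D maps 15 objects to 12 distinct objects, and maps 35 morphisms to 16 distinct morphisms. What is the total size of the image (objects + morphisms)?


The image of F consists of distinct objects and distinct morphisms.
|Im(F)| on objects = 12
|Im(F)| on morphisms = 16
Total image cardinality = 12 + 16 = 28

28


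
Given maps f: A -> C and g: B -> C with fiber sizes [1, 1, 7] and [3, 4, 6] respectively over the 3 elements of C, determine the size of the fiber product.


The pullback A x_C B consists of pairs (a, b) with f(a) = g(b).
For each element c in C, the fiber product has |f^-1(c)| * |g^-1(c)| elements.
Summing over C: 1 * 3 + 1 * 4 + 7 * 6
= 3 + 4 + 42 = 49

49


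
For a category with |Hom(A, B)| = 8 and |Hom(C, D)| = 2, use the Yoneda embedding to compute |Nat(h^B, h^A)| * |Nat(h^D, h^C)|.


By the Yoneda lemma, Nat(h^B, h^A) is isomorphic to Hom(A, B),
so |Nat(h^B, h^A)| = |Hom(A, B)| and |Nat(h^D, h^C)| = |Hom(C, D)|.
|Hom(A, B)| = 8, |Hom(C, D)| = 2.
|Nat(h^B, h^A) x Nat(h^D, h^C)| = 8 * 2 = 16

16


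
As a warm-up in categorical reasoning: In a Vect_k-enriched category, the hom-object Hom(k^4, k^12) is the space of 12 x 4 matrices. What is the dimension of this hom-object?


In Vect-enriched categories, Hom(k^n, k^m) is the space of m x n matrices.
dim(Hom(k^4, k^12)) = 12 * 4 = 48

48


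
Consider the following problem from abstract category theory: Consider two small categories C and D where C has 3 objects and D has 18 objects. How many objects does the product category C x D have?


The product category C x D has objects that are pairs (c, d).
Number of pairs = |Ob(C)| * |Ob(D)| = 3 * 18 = 54

54


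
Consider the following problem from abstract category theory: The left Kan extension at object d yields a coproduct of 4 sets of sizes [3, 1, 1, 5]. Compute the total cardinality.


Pointwise, the left Kan extension (Lan_F H)(d) is the colimit, indexed
by the comma category (F downarrow d), of H composed with the
projection (F downarrow d) -> C. Here that colimit is given
as a coproduct (disjoint union) of sets, so its cardinality is the
sum of the sizes of the summands.
Coproduct of sets with sizes: 3 + 1 + 1 + 5
= 10

10


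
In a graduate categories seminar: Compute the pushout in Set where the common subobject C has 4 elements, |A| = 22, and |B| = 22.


The pushout A +_C B identifies the images of C in A and B.
|A +_C B| = |A| + |B| - |C| (for injections).
= 22 + 22 - 4 = 40

40


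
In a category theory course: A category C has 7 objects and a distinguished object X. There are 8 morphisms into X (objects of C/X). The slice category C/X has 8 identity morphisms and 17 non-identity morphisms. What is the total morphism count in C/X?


In the slice category C/X, objects are morphisms to X.
Identity morphisms: 8 (one per object of C/X).
Non-identity morphisms: 17.
Total = 8 + 17 = 25

25


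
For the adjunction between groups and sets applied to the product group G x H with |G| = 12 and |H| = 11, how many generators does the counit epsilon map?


The counit epsilon_K: F(U(K)) -> K of the Free-Forgetful adjunction
maps |K| generators of F(U(K)) into K. For K = G x H (the product group),
|G x H| = |G| * |H|.
Total generators mapped = 12 * 11 = 132.

132


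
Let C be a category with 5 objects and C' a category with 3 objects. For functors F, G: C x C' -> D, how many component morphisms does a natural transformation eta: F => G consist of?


A natural transformation eta: F => G assigns one component morphism per
object of the domain category.
The domain is the product category C x C', so
|Ob(C x C')| = |Ob(C)| * |Ob(C')| = 5 * 3 = 15.
Therefore eta has 15 component morphisms.

15


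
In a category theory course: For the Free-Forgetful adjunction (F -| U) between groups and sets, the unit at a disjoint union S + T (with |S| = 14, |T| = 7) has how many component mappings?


The unit eta_X: X -> U(F(X)) of the Free-Forgetful adjunction
maps each element of X to a generator of F(X). For X = S + T (disjoint
union in Set), |S + T| = |S| + |T|.
Total mappings = 14 + 7 = 21.

21


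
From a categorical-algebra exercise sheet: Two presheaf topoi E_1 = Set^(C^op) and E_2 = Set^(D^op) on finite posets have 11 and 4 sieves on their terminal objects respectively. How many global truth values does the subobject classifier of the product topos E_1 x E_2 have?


In a product of presheaf topoi E_1 x E_2, the subobject classifier
is Omega = Omega_1 x Omega_2 (componentwise), so
|Omega(top)| = |Omega_1(top_1)| * |Omega_2(top_2)|.
= 11 * 4 = 44.

44


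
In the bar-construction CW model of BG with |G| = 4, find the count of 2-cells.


In the bar-construction CW model of BG, the n-cells are indexed by
n-tuples [g_1|...|g_n] of non-identity elements of G (degenerate
simplices with some g_i = e do not contribute cells), so there are
(|G| - 1)^n n-cells.
For dim = 2 with |G| = 4:
cells = (4 - 1)^2 = 3^2 = 9

9


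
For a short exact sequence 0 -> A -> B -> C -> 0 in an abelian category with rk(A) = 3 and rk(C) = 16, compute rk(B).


For a short exact sequence 0 -> A -> B -> C -> 0,
rank is additive: rank(B) = rank(A) + rank(C).
rank(B) = 3 + 16 = 19

19


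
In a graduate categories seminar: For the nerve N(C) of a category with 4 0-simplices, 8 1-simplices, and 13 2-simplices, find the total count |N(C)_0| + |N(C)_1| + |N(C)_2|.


The 2-skeleton of the nerve N(C) consists of simplices in dimensions 0, 1, 2:
  |N(C)_0| = 4 (objects)
  |N(C)_1| = 8 (morphisms)
  |N(C)_2| = 13 (composable pairs)
Total = 4 + 8 + 13 = 25

25


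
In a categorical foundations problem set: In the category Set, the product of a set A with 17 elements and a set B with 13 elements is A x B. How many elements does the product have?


In Set, the product A x B is the Cartesian product.
By the universal property, |A x B| = |A| * |B|.
|A x B| = 17 * 13 = 221

221


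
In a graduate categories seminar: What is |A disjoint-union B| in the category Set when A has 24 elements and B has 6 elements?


In Set, the coproduct A + B is the disjoint union.
|A + B| = |A| + |B| = 24 + 6 = 30

30


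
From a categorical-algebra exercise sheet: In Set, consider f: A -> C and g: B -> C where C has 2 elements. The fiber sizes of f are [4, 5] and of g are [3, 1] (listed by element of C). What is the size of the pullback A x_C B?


The pullback A x_C B consists of pairs (a, b) with f(a) = g(b).
For each element c in C, the fiber product has |f^-1(c)| * |g^-1(c)| elements.
Summing over C: 4 * 3 + 5 * 1
= 12 + 5 = 17

17


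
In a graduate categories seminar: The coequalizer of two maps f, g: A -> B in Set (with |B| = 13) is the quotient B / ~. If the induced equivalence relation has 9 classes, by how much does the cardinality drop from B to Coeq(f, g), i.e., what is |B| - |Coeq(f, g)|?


The coequalizer Coeq(f, g) = B / ~ has one element per equivalence class.
|B| = 13, |Coeq(f, g)| = 9.
|B| - |Coeq(f, g)| = 13 - 9 = 4.

4


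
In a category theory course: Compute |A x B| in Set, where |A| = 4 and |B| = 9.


In Set, the product A x B is the Cartesian product.
By the universal property, |A x B| = |A| * |B|.
|A x B| = 4 * 9 = 36

36


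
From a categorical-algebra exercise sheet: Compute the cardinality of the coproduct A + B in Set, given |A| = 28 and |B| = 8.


In Set, the coproduct A + B is the disjoint union.
|A + B| = |A| + |B| = 28 + 8 = 36

36


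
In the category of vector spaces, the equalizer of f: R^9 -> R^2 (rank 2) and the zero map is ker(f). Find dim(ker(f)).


The equalizer of f and the zero map is ker(f).
By the rank-nullity theorem: dim(ker(f)) = dim(domain) - rank(f).
dim(ker(f)) = 9 - 2 = 7

7


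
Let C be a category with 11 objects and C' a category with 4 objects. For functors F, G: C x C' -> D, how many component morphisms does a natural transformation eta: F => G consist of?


A natural transformation eta: F => G assigns one component morphism per
object of the domain category.
The domain is the product category C x C', so
|Ob(C x C')| = |Ob(C)| * |Ob(C')| = 11 * 4 = 44.
Therefore eta has 44 component morphisms.

44


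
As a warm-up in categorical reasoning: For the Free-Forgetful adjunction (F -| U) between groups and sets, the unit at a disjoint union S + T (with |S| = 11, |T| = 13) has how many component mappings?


The unit eta_X: X -> U(F(X)) of the Free-Forgetful adjunction
maps each element of X to a generator of F(X). For X = S + T (disjoint
union in Set), |S + T| = |S| + |T|.
Total mappings = 11 + 13 = 24.

24


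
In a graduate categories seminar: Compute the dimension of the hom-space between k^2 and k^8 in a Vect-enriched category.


In Vect-enriched categories, Hom(k^n, k^m) is the space of m x n matrices.
dim(Hom(k^2, k^8)) = 8 * 2 = 16

16


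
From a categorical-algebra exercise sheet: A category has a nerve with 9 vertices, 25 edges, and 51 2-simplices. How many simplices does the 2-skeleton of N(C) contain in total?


The 2-skeleton of the nerve N(C) consists of simplices in dimensions 0, 1, 2:
  |N(C)_0| = 9 (objects)
  |N(C)_1| = 25 (morphisms)
  |N(C)_2| = 51 (composable pairs)
Total = 9 + 25 + 51 = 85

85


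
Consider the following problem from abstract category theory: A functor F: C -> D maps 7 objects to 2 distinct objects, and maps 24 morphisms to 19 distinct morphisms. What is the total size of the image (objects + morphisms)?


The image of F consists of distinct objects and distinct morphisms.
|Im(F)| on objects = 2
|Im(F)| on morphisms = 19
Total image cardinality = 2 + 19 = 21

21


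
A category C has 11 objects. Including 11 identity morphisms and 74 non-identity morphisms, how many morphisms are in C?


Each object has an identity morphism, giving 11 identities.
Adding the 74 non-identity morphisms:
Total = 11 + 74 = 85

85


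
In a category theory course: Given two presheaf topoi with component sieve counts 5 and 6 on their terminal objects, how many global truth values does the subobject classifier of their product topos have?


In a product of presheaf topoi E_1 x E_2, the subobject classifier
is Omega = Omega_1 x Omega_2 (componentwise), so
|Omega(top)| = |Omega_1(top_1)| * |Omega_2(top_2)|.
= 5 * 6 = 30.

30


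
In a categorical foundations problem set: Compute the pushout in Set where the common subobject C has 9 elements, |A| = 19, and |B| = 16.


The pushout A +_C B identifies the images of C in A and B.
|A +_C B| = |A| + |B| - |C| (for injections).
= 19 + 16 - 9 = 26

26


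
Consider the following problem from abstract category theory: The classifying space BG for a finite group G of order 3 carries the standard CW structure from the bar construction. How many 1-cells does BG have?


In the bar-construction CW model of BG, the n-cells are indexed by
n-tuples [g_1|...|g_n] of non-identity elements of G (degenerate
simplices with some g_i = e do not contribute cells), so there are
(|G| - 1)^n n-cells.
For dim = 1 with |G| = 3:
cells = (3 - 1)^1 = 2^1 = 2

2


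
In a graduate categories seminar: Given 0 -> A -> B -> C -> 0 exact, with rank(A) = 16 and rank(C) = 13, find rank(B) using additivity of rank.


For a short exact sequence 0 -> A -> B -> C -> 0,
rank is additive: rank(B) = rank(A) + rank(C).
rank(B) = 16 + 13 = 29

29


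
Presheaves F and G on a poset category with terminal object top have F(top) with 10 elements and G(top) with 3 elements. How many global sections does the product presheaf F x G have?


Global sections of a presheaf on a poset with terminal top satisfy
Gamma(H) ~ H(top). Presheaves admit pointwise products, so
(F x G)(top) = F(top) x G(top) (Cartesian product).
|Gamma(F x G)| = |F(top)| * |G(top)| = 10 * 3 = 30.

30
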